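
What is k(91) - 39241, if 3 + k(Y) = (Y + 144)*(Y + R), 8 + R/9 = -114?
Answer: -275889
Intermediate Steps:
R = -1098 (R = -72 + 9*(-114) = -72 - 1026 = -1098)
k(Y) = -3 + (-1098 + Y)*(144 + Y) (k(Y) = -3 + (Y + 144)*(Y - 1098) = -3 + (144 + Y)*(-1098 + Y) = -3 + (-1098 + Y)*(144 + Y))
k(91) - 39241 = (-158115 + 91**2 - 954*91) - 39241 = (-158115 + 8281 - 86814) - 39241 = -236648 - 39241 = -275889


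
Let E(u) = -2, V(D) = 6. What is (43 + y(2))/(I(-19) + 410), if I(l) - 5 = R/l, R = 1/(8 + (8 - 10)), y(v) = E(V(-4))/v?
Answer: 4788/47309 ≈ 0.10121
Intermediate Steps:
y(v) = -2/v
R = ⅙ (R = 1/(8 - 2) = 1/6 = ⅙ ≈ 0.16667)
I(l) = 5 + 1/(6*l)
(43 + y(2))/(I(-19) + 410) = (43 - 2/2)/((5 + (⅙)/(-19)) + 410) = (43 - 2*½)/((5 + (⅙)*(-1/19)) + 410) = (43 - 1)/((5 - 1/114) + 410) = 42/(569/114 + 410) = 42/(47309/114) = 42*(114/47309) = 4788/47309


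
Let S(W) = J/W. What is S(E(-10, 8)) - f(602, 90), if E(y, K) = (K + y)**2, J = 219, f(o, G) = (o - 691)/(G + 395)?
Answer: 106571/1940 ≈ 54.933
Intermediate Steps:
f(o, G) = (-691 + o)/(395 + G)
S(W) = 219/W
S(E(-10, 8)) - f(602, 90) = 219/((8 - 10)**2) - (-691 + 602)/(395 + 90) = 219/((-2)**2) - (-89)/485 = 219/4 - (-89)/485 = 219*(1/4) - 1*(-89/485) = 219/4 + 89/485 = 106571/1940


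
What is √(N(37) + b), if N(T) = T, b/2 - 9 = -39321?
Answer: I*√78587 ≈ 280.33*I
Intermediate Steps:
b = -78624 (b = 18 + 2*(-39321) = 18 - 78642 = -78624)
√(N(37) + b) = √(37 - 78624) = √(-78587) = I*√78587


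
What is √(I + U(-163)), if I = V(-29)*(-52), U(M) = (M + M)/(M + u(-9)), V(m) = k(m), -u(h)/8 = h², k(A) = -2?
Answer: √68667370/811 ≈ 10.218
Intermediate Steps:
u(h) = -8*h²
V(m) = -2
U(M) = 2*M/(-648 + M) (U(M) = (M + M)/(M - 8*(-9)²) = (2*M)/(M - 8*81) = (2*M)/(M - 648) = (2*M)/(-648 + M) = 2*M/(-648 + M))
I = 104 (I = -2*(-52) = 104)
√(I + U(-163)) = √(104 + 2*(-163)/(-648 - 163)) = √(104 + 2*(-163)/(-811)) = √(104 + 2*(-163)*(-1/811)) = √(104 + 326/811) = √(84670/811) = √68667370/811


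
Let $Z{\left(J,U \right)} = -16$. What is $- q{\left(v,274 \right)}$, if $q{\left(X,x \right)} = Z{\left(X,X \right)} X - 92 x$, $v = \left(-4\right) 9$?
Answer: $24632$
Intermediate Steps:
$v = -36$
$q{\left(X,x \right)} = - 92 x - 16 X$ ($q{\left(X,x \right)} = - 16 X - 92 x = - 92 x - 16 X$)
$- q{\left(v,274 \right)} = - (\left(-92\right) 274 - -576) = - (-25208 + 576) = \left(-1\right) \left(-24632\right) = 24632$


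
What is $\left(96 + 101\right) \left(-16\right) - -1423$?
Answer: $-1729$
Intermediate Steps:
$\left(96 + 101\right) \left(-16\right) - -1423 = 197 \left(-16\right) + 1423 = -3152 + 1423 = -1729$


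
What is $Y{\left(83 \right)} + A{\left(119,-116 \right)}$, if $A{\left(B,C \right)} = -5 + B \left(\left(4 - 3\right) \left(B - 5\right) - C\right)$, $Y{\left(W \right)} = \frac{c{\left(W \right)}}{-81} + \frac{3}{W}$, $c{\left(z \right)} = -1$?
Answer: $\frac{183975221}{6723} \approx 27365.0$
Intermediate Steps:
$Y{\left(W \right)} = \frac{1}{81} + \frac{3}{W}$ ($Y{\left(W \right)} = - \frac{1}{-81} + \frac{3}{W} = \left(-1\right) \left(- \frac{1}{81}\right) + \frac{3}{W} = \frac{1}{81} + \frac{3}{W}$)
$A{\left(B,C \right)} = -5 + B \left(-5 + B - C\right)$ ($A{\left(B,C \right)} = -5 + B \left(1 \left(-5 + B\right) - C\right) = -5 + B \left(\left(-5 + B\right) - C\right) = -5 + B \left(-5 + B - C\right)$)
$Y{\left(83 \right)} + A{\left(119,-116 \right)} = \frac{243 + 83}{81 \cdot 83} - \left(600 - 14161 - 13804\right) = \frac{1}{81} \cdot \frac{1}{83} \cdot 326 + \left(-5 + 14161 - 595 + 13804\right) = \frac{326}{6723} + 27365 = \frac{183975221}{6723}$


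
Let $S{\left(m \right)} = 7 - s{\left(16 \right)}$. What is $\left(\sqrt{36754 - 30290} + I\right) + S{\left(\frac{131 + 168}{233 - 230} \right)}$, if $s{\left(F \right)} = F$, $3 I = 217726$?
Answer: $\frac{217699}{3} + 8 \sqrt{101} \approx 72647.0$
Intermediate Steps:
$I = \frac{217726}{3}$ ($I = \frac{1}{3} \cdot 217726 = \frac{217726}{3} \approx 72575.0$)
$S{\left(m \right)} = -9$ ($S{\left(m \right)} = 7 - 16 = -9$)
$\left(\sqrt{36754 - 30290} + I\right) + S{\left(\frac{131 + 168}{233 - 230} \right)} = \left(\sqrt{36754 - 30290} + \frac{217726}{3}\right) - 9 = \left(\sqrt{6464} + \frac{217726}{3}\right) - 9 = \left(8 \sqrt{101} + \frac{217726}{3}\right) - 9 = \left(\frac{217726}{3} + 8 \sqrt{101}\right) - 9 = \frac{217699}{3} + 8 \sqrt{101}$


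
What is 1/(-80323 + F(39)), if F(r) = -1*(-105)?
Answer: -1/80218 ≈ -1.2466e-5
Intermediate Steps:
F(r) = 105
1/(-80323 + F(39)) = 1/(-80323 + 105) = 1/(-80218) = -1/80218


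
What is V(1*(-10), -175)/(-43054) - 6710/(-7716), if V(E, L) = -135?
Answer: 36241750/41525583 ≈ 0.87276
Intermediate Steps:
V(1*(-10), -175)/(-43054) - 6710/(-7716) = -135/(-43054) - 6710/(-7716) = -135*(-1/43054) - 6710*(-1/7716) = 135/43054 + 3355/3858 = 36241750/41525583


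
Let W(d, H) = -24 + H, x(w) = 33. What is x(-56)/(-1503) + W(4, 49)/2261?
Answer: -12346/1132761 ≈ -0.010899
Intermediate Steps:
x(-56)/(-1503) + W(4, 49)/2261 = 33/(-1503) + (-24 + 49)/2261 = 33*(-1/1503) + 25*(1/2261) = -11/501 + 25/2261 = -12346/1132761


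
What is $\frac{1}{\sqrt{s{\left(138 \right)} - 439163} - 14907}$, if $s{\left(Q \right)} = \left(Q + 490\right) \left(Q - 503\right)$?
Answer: $- \frac{14907}{222887032} - \frac{i \sqrt{668383}}{222887032} \approx -6.6881 \cdot 10^{-5} - 3.668 \cdot 10^{-6} i$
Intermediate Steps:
$s{\left(Q \right)} = \left(-503 + Q\right) \left(490 + Q\right)$ ($s{\left(Q \right)} = \left(490 + Q\right) \left(-503 + Q\right) = \left(-503 + Q\right) \left(490 + Q\right)$)
$\frac{1}{\sqrt{s{\left(138 \right)} - 439163} - 14907} = \frac{1}{\sqrt{\left(-246470 + 138^{2} - 1794\right) - 439163} - 14907} = \frac{1}{\sqrt{\left(-246470 + 19044 - 1794\right) - 439163} - 14907} = \frac{1}{\sqrt{-229220 - 439163} - 14907} = \frac{1}{\sqrt{-668383} - 14907} = \frac{1}{i \sqrt{668383} - 14907} = \frac{1}{-14907 + i \sqrt{668383}}$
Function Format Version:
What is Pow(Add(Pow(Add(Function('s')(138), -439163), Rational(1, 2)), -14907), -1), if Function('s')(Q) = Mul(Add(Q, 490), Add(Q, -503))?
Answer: Add(Rational(-14907, 222887032), Mul(Rational(-1, 222887032), I, Pow(668383, Rational(1, 2)))) ≈ Add(-6.6881e-5, Mul(-3.6680e-6, I))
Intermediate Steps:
Function('s')(Q) = Mul(Add(-503, Q), Add(490, Q)) (Function('s')(Q) = Mul(Add(490, Q), Add(-503, Q)) = Mul(Add(-503, Q), Add(490, Q)))
Pow(Add(Pow(Add(Function('s')(138), -439163), Rational(1, 2)), -14907), -1) = Pow(Add(Pow(Add(Add(-246470, Pow(138, 2), Mul(-13, 138)), -439163), Rational(1, 2)), -14907), -1) = Pow(Add(Pow(Add(Add(-246470, 19044, -1794), -439163), Rational(1, 2)), -14907), -1) = Pow(Add(Pow(Add(-229220, -439163), Rational(1, 2)), -14907), -1) = Pow(Add(Pow(-668383, Rational(1, 2)), -14907), -1) = Pow(Add(Mul(I, Pow(668383, Rational(1, 2))), -14907), -1) = Pow(Add(-14907, Mul(I, Pow(668383, Rational(1, 2)))), -1)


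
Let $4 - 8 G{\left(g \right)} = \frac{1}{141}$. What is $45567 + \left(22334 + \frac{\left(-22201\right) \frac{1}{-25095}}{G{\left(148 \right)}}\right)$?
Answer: $\frac{319787767571}{4709495} \approx 67903.0$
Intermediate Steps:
$G{\left(g \right)} = \frac{563}{1128}$ ($G{\left(g \right)} = \frac{1}{2} - \frac{1}{8 \cdot 141} = \frac{1}{2} - \frac{1}{1128} = \frac{563}{1128}$)
$45567 + \left(22334 + \frac{\left(-22201\right) \frac{1}{-25095}}{G{\left(148 \right)}}\right) = 45567 + \left(22334 + \frac{\left(-22201\right) \frac{1}{-25095}}{\frac{563}{1128}}\right) = 45567 + \left(22334 + \left(-22201\right) \left(- \frac{1}{25095}\right) \frac{1128}{563}\right) = 45567 + \left(22334 + \frac{22201}{25095} \cdot \frac{1128}{563}\right) = 45567 + \left(22334 + \frac{8347576}{4709495}\right) = 45567 + \frac{105190208906}{4709495} = \frac{319787767571}{4709495}$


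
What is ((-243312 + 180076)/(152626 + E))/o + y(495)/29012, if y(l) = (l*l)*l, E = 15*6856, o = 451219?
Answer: 6990465356906645209/1672122765961324 ≈ 4180.6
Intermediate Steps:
E = 102840
y(l) = l³ (y(l) = l²*l = l³)
((-243312 + 180076)/(152626 + E))/o + y(495)/29012 = ((-243312 + 180076)/(152626 + 102840))/451219 + 495³/29012 = -63236/255466*(1/451219) + 121287375*(1/29012) = -63236*1/255466*(1/451219) + 121287375/29012 = -31618/127733*1/451219 + 121287375/29012 = -31618/57635556527 + 121287375/29012 = 6990465356906645209/1672122765961324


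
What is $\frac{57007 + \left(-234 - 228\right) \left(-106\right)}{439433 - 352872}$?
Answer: $\frac{105979}{86561} \approx 1.2243$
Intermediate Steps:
$\frac{57007 + \left(-234 - 228\right) \left(-106\right)}{439433 - 352872} = \frac{57007 - -48972}{86561} = \left(57007 + 48972\right) \frac{1}{86561} = 105979 \cdot \frac{1}{86561} = \frac{105979}{86561}$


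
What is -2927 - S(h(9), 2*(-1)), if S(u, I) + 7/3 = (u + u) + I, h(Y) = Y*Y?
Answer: -9254/3 ≈ -3084.7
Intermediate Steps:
h(Y) = Y**2
S(u, I) = -7/3 + I + 2*u (S(u, I) = -7/3 + ((u + u) + I) = -7/3 + (2*u + I) = -7/3 + (I + 2*u) = -7/3 + I + 2*u)
-2927 - S(h(9), 2*(-1)) = -2927 - (-7/3 + 2*(-1) + 2*9**2) = -2927 - (-7/3 - 2 + 2*81) = -2927 - (-7/3 - 2 + 162) = -2927 - 1*473/3 = -2927 - 473/3 = -9254/3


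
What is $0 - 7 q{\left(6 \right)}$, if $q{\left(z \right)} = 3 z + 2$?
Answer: $-140$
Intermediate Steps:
$q{\left(z \right)} = 2 + 3 z$
$0 - 7 q{\left(6 \right)} = 0 - 7 \left(2 + 3 \cdot 6\right) = 0 - 7 \left(2 + 18\right) = 0 - 140 = -140$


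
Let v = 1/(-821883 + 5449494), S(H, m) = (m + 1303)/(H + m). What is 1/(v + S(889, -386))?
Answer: 2327688333/4243519790 ≈ 0.54853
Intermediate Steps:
S(H, m) = (1303 + m)/(H + m)
v = 1/4627611 ≈ 2.1609e-7
1/(v + S(889, -386)) = 1/(1/4627611 + (1303 - 386)/(889 - 386)) = 1/(1/4627611 + 917/503) = 1/(4243519790/2327688333) = 2327688333/4243519790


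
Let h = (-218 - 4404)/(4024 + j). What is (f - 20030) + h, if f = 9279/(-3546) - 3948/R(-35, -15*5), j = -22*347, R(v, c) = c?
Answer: -71041247661/3555850 ≈ -19979.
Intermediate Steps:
j = -7634
f = 492729/9850 (f = 9279/(-3546) - 3948/((-15*5)) = 9279*(-1/3546) - 3948/(-75) = -1031/394 - 3948*(-1/75) = -1031/394 + 1316/25 = 492729/9850 ≈ 50.023)
h = 2311/1805 (h = (-218 - 4404)/(4024 - 7634) = -4622/(-3610) = -4622*(-1/3610) = 2311/1805 ≈ 1.2803)
(f - 20030) + h = (492729/9850 - 20030) + 2311/1805 = -196802771/9850 + 2311/1805 = -71041247661/3555850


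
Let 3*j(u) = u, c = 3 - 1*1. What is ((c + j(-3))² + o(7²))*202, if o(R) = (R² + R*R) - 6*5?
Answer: 964146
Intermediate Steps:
c = 2 (c = 3 - 1 = 2)
j(u) = u/3
o(R) = -30 + 2*R² (o(R) = (R² + R²) - 30 = 2*R² - 30 = -30 + 2*R²)
((c + j(-3))² + o(7²))*202 = ((2 + (⅓)*(-3))² + (-30 + 2*(7²)²))*202 = ((2 - 1)² + (-30 + 2*49²))*202 = (1² + (-30 + 2*2401))*202 = (1 + (-30 + 4802))*202 = (1 + 4772)*202 = 4773*202 = 964146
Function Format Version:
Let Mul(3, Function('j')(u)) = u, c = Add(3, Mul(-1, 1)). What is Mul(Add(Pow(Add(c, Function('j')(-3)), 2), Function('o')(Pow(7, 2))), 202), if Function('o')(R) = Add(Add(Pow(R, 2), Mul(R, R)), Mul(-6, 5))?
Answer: 964146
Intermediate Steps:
c = 2 (c = Add(3, -1) = 2)
Function('j')(u) = Mul(Rational(1, 3), u)
Function('o')(R) = Add(-30, Mul(2, Pow(R, 2))) (Function('o')(R) = Add(Add(Pow(R, 2), Pow(R, 2)), -30) = Add(Mul(2, Pow(R, 2)), -30) = Add(-30, Mul(2, Pow(R, 2))))
Mul(Add(Pow(Add(c, Function('j')(-3)), 2), Function('o')(Pow(7, 2))), 202) = Mul(Add(Pow(Add(2, Mul(Rational(1, 3), -3)), 2), Add(-30, Mul(2, Pow(Pow(7, 2), 2)))), 202) = Mul(Add(Pow(Add(2, -1), 2), Add(-30, Mul(2, Pow(49, 2)))), 202) = Mul(Add(Pow(1, 2), Add(-30, Mul(2, 2401))), 202) = Mul(Add(1, Add(-30, 4802)), 202) = Mul(Add(1, 4772), 202) = Mul(4773, 202) = 964146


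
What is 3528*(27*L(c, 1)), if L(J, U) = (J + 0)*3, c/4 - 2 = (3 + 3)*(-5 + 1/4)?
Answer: -30291408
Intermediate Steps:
c = -106 (c = 8 + 4*((3 + 3)*(-5 + 1/4)) = 8 + 4*(6*(-5 + ¼)) = 8 + 4*(6*(-19/4)) = 8 + 4*(-57/2) = 8 - 114 = -106)
L(J, U) = 3*J (L(J, U) = J*3 = 3*J)
3528*(27*L(c, 1)) = 3528*(27*(3*(-106))) = 3528*(27*(-318)) = 3528*(-8586) = -30291408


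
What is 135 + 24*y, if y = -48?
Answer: -1017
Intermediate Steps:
135 + 24*y = 135 + 24*(-48) = 135 - 1152 = -1017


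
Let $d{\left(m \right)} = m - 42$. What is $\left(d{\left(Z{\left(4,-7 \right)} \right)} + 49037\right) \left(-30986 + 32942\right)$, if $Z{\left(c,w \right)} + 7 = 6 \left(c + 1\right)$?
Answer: $95879208$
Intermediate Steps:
$Z{\left(c,w \right)} = -1 + 6 c$ ($Z{\left(c,w \right)} = -7 + 6 \left(c + 1\right) = -7 + 6 \left(1 + c\right) = -7 + \left(6 + 6 c\right) = -1 + 6 c$)
$d{\left(m \right)} = -42 + m$ ($d{\left(m \right)} = m - 42 = -42 + m$)
$\left(d{\left(Z{\left(4,-7 \right)} \right)} + 49037\right) \left(-30986 + 32942\right) = \left(\left(-42 + \left(-1 + 6 \cdot 4\right)\right) + 49037\right) \left(-30986 + 32942\right) = \left(\left(-42 + \left(-1 + 24\right)\right) + 49037\right) 1956 = \left(\left(-42 + 23\right) + 49037\right) 1956 = \left(-19 + 49037\right) 1956 = 49018 \cdot 1956 = 95879208$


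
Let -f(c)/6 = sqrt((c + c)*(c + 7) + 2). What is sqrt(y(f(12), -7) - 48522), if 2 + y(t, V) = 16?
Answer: 2*I*sqrt(12127) ≈ 220.25*I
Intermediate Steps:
f(c) = -6*sqrt(2 + 2*c*(7 + c)) (f(c) = -6*sqrt((c + c)*(c + 7) + 2) = -6*sqrt((2*c)*(7 + c) + 2) = -6*sqrt(2*c*(7 + c) + 2) = -6*sqrt(2 + 2*c*(7 + c)))
y(t, V) = 14 (y(t, V) = -2 + 16 = 14)
sqrt(y(f(12), -7) - 48522) = sqrt(14 - 48522) = sqrt(-48508) = 2*I*sqrt(12127)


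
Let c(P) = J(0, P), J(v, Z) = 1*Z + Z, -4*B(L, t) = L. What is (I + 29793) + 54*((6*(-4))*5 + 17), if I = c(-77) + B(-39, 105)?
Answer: 96347/4 ≈ 24087.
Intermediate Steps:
B(L, t) = -L/4
J(v, Z) = 2*Z (J(v, Z) = Z + Z = 2*Z)
c(P) = 2*P
I = -577/4 (I = 2*(-77) - ¼*(-39) = -154 + 39/4 = -577/4 ≈ -144.25)
(I + 29793) + 54*((6*(-4))*5 + 17) = (-577/4 + 29793) + 54*((6*(-4))*5 + 17) = 118595/4 + 54*(-24*5 + 17) = 118595/4 + 54*(-120 + 17) = 118595/4 + 54*(-103) = 118595/4 - 5562 = 96347/4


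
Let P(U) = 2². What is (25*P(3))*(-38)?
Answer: -3800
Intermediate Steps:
P(U) = 4
(25*P(3))*(-38) = (25*4)*(-38) = 100*(-38) = -3800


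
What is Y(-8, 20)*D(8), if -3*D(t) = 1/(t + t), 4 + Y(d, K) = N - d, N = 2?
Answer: -⅛ ≈ -0.12500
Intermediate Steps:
Y(d, K) = -2 - d (Y(d, K) = -4 + (2 - d) = -2 - d)
D(t) = -1/(6*t) (D(t) = -1/(3*(t + t)) = -1/(2*t)/3 = -1/(6*t))
Y(-8, 20)*D(8) = (-2 - 1*(-8))*(-⅙/8) = (-2 + 8)*(-⅙*⅛) = 6*(-1/48) = -⅛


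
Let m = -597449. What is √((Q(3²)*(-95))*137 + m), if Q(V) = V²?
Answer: 4*I*√103229 ≈ 1285.2*I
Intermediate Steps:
√((Q(3²)*(-95))*137 + m) = √(((3²)²*(-95))*137 - 597449) = √((9²*(-95))*137 - 597449) = √((81*(-95))*137 - 597449) = √(-7695*137 - 597449) = √(-1054215 - 597449) = √(-1651664) = 4*I*√103229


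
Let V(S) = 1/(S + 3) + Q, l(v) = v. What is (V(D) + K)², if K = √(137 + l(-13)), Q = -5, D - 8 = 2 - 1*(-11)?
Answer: 85585/576 - 119*√31/6 ≈ 38.158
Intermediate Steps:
D = 21 (D = 8 + (2 - 1*(-11)) = 8 + (2 + 11) = 8 + 13 = 21)
K = 2*√31 (K = √(137 - 13) = √124 = 2*√31 ≈ 11.136)
V(S) = -5 + 1/(3 + S) (V(S) = 1/(S + 3) - 5 = 1/(3 + S) - 5 = -5 + 1/(3 + S))
(V(D) + K)² = ((-14 - 5*21)/(3 + 21) + 2*√31)² = ((-14 - 105)/24 + 2*√31)² = ((1/24)*(-119) + 2*√31)² = (-119/24 + 2*√31)²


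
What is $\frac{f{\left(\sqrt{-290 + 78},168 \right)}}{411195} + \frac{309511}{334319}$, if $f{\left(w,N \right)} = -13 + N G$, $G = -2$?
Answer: $\frac{127152698314}{137470301205} \approx 0.92495$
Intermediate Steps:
$f{\left(w,N \right)} = -13 - 2 N$ ($f{\left(w,N \right)} = -13 + N \left(-2\right) = -13 - 2 N$)
$\frac{f{\left(\sqrt{-290 + 78},168 \right)}}{411195} + \frac{309511}{334319} = \frac{-13 - 336}{411195} + \frac{309511}{334319} = \left(-13 - 336\right) \frac{1}{411195} + 309511 \cdot \frac{1}{334319} = \left(-349\right) \frac{1}{411195} + \frac{309511}{334319} = - \frac{349}{411195} + \frac{309511}{334319} = \frac{127152698314}{137470301205}$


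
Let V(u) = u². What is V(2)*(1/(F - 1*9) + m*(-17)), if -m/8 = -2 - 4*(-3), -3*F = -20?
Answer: 38068/7 ≈ 5438.3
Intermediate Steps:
F = 20/3 (F = -⅓*(-20) = 20/3 ≈ 6.6667)
m = -80 (m = -8*(-2 - 4*(-3)) = -8*(-2 + 12) = -8*10 = -80)
V(2)*(1/(F - 1*9) + m*(-17)) = 2²*(1/(20/3 - 1*9) - 80*(-17)) = 4*(1/(20/3 - 9) + 1360) = 4*(1/(-7/3) + 1360) = 4*(-3/7 + 1360) = 4*(9517/7) = 38068/7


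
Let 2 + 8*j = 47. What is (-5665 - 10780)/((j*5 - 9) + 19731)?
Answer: -131560/158001 ≈ -0.83265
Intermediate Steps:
j = 45/8 (j = -1/4 + (1/8)*47 = -1/4 + 47/8 = 45/8 ≈ 5.6250)
(-5665 - 10780)/((j*5 - 9) + 19731) = (-5665 - 10780)/(((45/8)*5 - 9) + 19731) = -16445/((225/8 - 9) + 19731) = -16445/(153/8 + 19731) = -16445/158001/8 = -16445*8/158001 = -131560/158001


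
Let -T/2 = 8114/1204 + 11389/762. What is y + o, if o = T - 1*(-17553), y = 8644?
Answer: 2999324351/114681 ≈ 26154.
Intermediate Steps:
T = -4973806/114681 (T = -2*(8114/1204 + 11389/762) = -2*(8114*(1/1204) + 11389*(1/762)) = -2*(4057/602 + 11389/762) = -2*2486903/114681 = -4973806/114681 ≈ -43.371)
o = 2008021787/114681 (o = -4973806/114681 - 1*(-17553) = -4973806/114681 + 17553 = 2008021787/114681 ≈ 17510.)
y + o = 8644 + 2008021787/114681 = 2999324351/114681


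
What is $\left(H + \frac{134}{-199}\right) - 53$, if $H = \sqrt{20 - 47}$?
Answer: $- \frac{10681}{199} + 3 i \sqrt{3} \approx -53.673 + 5.1962 i$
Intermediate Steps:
$H = 3 i \sqrt{3}$ ($H = \sqrt{-27} = 3 i \sqrt{3} \approx 5.1962 i$)
$\left(H + \frac{134}{-199}\right) - 53 = \left(3 i \sqrt{3} + \frac{134}{-199}\right) - 53 = \left(3 i \sqrt{3} + 134 \left(- \frac{1}{199}\right)\right) - 53 = \left(3 i \sqrt{3} - \frac{134}{199}\right) - 53 = \left(- \frac{134}{199} + 3 i \sqrt{3}\right) - 53 = - \frac{10681}{199} + 3 i \sqrt{3}$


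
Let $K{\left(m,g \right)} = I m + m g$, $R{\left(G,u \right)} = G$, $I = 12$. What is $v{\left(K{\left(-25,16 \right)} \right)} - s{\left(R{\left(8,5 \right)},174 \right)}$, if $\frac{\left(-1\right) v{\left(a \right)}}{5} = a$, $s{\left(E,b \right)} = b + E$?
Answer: $3318$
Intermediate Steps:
$s{\left(E,b \right)} = E + b$
$K{\left(m,g \right)} = 12 m + g m$ ($K{\left(m,g \right)} = 12 m + m g = 12 m + g m$)
$v{\left(a \right)} = - 5 a$
$v{\left(K{\left(-25,16 \right)} \right)} - s{\left(R{\left(8,5 \right)},174 \right)} = - 5 \left(- 25 \left(12 + 16\right)\right) - \left(8 + 174\right) = - 5 \left(\left(-25\right) 28\right) - 182 = \left(-5\right) \left(-700\right) - 182 = 3500 - 182 = 3318$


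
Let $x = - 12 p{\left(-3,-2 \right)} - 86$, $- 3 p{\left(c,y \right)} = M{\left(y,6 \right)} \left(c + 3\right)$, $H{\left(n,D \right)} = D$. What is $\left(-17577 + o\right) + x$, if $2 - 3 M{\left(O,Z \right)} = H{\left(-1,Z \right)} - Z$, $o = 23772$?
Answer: $6109$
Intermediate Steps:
$M{\left(O,Z \right)} = \frac{2}{3}$ ($M{\left(O,Z \right)} = \frac{2}{3} - \frac{Z - Z}{3} = \frac{2}{3} - 0 = \frac{2}{3} + 0 = \frac{2}{3}$)
$p{\left(c,y \right)} = - \frac{2}{3} - \frac{2 c}{9}$ ($p{\left(c,y \right)} = - \frac{\frac{2}{3} \left(c + 3\right)}{3} = - \frac{\frac{2}{3} \left(3 + c\right)}{3} = - \frac{2 + \frac{2 c}{3}}{3} = - \frac{2}{3} - \frac{2 c}{9}$)
$x = -86$ ($x = - 12 \left(- \frac{2}{3} - - \frac{2}{3}\right) - 86 = - 12 \left(- \frac{2}{3} + \frac{2}{3}\right) - 86 = \left(-12\right) 0 - 86 = 0 - 86 = -86$)
$\left(-17577 + o\right) + x = \left(-17577 + 23772\right) - 86 = 6195 - 86 = 6109$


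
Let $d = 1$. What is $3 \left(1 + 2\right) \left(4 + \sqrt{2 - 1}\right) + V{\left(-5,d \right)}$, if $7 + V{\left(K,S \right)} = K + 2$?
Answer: $35$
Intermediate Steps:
$V{\left(K,S \right)} = -5 + K$ ($V{\left(K,S \right)} = -7 + \left(K + 2\right) = -7 + \left(2 + K\right) = -5 + K$)
$3 \left(1 + 2\right) \left(4 + \sqrt{2 - 1}\right) + V{\left(-5,d \right)} = 3 \left(1 + 2\right) \left(4 + \sqrt{2 - 1}\right) - 10 = 3 \cdot 3 \left(4 + \sqrt{1}\right) - 10 = 3 \cdot 3 \left(4 + 1\right) - 10 = 3 \cdot 3 \cdot 5 - 10 = 3 \cdot 15 - 10 = 45 - 10 = 35$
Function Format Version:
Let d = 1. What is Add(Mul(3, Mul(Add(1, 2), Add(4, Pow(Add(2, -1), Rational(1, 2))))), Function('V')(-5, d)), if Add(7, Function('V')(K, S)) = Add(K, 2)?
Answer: 35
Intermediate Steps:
Function('V')(K, S) = Add(-5, K) (Function('V')(K, S) = Add(-7, Add(K, 2)) = Add(-7, Add(2, K)) = Add(-5, K))
Add(Mul(3, Mul(Add(1, 2), Add(4, Pow(Add(2, -1), Rational(1, 2))))), Function('V')(-5, d)) = Add(Mul(3, Mul(Add(1, 2), Add(4, Pow(Add(2, -1), Rational(1, 2))))), Add(-5, -5)) = Add(Mul(3, Mul(3, Add(4, Pow(1, Rational(1, 2))))), -10) = Add(Mul(3, Mul(3, Add(4, 1))), -10) = Add(Mul(3, Mul(3, 5)), -10) = Add(Mul(3, 15), -10) = Add(45, -10) = 35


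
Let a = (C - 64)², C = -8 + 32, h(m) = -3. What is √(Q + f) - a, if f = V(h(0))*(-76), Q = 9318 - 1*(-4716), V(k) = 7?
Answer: -1600 + √13502 ≈ -1483.8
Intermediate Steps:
C = 24
Q = 14034 (Q = 9318 + 4716 = 14034)
a = 1600 (a = (24 - 64)² = (-40)² = 1600)
f = -532 (f = 7*(-76) = -532)
√(Q + f) - a = √(14034 - 532) - 1*1600 = √13502 - 1600 = -1600 + √13502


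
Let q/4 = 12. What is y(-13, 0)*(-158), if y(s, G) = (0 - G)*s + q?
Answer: -7584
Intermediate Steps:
q = 48 (q = 4*12 = 48)
y(s, G) = 48 - G*s (y(s, G) = (0 - G)*s + 48 = (-G)*s + 48 = -G*s + 48 = 48 - G*s)
y(-13, 0)*(-158) = (48 - 1*0*(-13))*(-158) = (48 + 0)*(-158) = 48*(-158) = -7584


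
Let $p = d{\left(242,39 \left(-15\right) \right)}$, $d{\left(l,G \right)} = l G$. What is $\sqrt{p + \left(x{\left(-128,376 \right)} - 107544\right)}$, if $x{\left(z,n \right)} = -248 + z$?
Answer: $i \sqrt{249490} \approx 499.49 i$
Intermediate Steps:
$d{\left(l,G \right)} = G l$
$p = -141570$ ($p = 39 \left(-15\right) 242 = \left(-585\right) 242 = -141570$)
$\sqrt{p + \left(x{\left(-128,376 \right)} - 107544\right)} = \sqrt{-141570 - 107920} = \sqrt{-249490} = i \sqrt{249490}$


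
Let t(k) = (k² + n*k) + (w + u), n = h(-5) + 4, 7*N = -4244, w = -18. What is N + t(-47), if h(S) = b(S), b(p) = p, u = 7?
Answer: 11471/7 ≈ 1638.7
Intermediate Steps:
N = -4244/7 (N = (⅐)*(-4244) = -4244/7 ≈ -606.29)
h(S) = S
n = -1 (n = -5 + 4 = -1)
t(k) = -11 + k² - k (t(k) = (k² - k) + (-18 + 7) = (k² - k) - 11 = -11 + k² - k)
N + t(-47) = -4244/7 + (-11 + (-47)² - 1*(-47)) = -4244/7 + (-11 + 2209 + 47) = -4244/7 + 2245 = 11471/7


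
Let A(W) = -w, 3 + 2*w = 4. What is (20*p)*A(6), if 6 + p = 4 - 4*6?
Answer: 260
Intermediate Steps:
w = ½ (w = -3/2 + (½)*4 = -3/2 + 2 = ½ ≈ 0.50000)
A(W) = -½ (A(W) = -1*½ = -½)
p = -26 (p = -6 + (4 - 4*6) = -6 + (4 - 24) = -6 - 20 = -26)
(20*p)*A(6) = (20*(-26))*(-½) = -520*(-½) = 260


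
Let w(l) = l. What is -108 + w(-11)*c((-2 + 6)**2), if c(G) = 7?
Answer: -185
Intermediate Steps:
-108 + w(-11)*c((-2 + 6)**2) = -108 - 11*7 = -108 - 77 = -185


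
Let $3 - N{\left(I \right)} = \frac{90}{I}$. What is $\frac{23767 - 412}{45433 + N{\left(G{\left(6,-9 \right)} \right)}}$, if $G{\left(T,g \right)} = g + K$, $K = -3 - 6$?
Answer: $\frac{865}{1683} \approx 0.51396$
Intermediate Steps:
$K = -9$ ($K = -3 - 6 = -9$)
$G{\left(T,g \right)} = -9 + g$ ($G{\left(T,g \right)} = g - 9 = -9 + g$)
$N{\left(I \right)} = 3 - \frac{90}{I}$
$\frac{23767 - 412}{45433 + N{\left(G{\left(6,-9 \right)} \right)}} = \frac{23767 - 412}{45433 - \left(-3 + \frac{90}{-9 - 9}\right)} = \frac{23355}{45433 - \left(-3 + \frac{90}{-18}\right)} = \frac{23355}{45433 + \left(3 - -5\right)} = \frac{23355}{45433 + \left(3 + 5\right)} = \frac{23355}{45433 + 8} = \frac{23355}{45441} = 23355 \cdot \frac{1}{45441} = \frac{865}{1683}$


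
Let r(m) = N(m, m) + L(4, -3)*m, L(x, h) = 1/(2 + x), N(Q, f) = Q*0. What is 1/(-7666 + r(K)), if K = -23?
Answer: -6/46019 ≈ -0.00013038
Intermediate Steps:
N(Q, f) = 0
r(m) = m/6 (r(m) = 0 + m/(2 + 4) = 0 + m/6 = m/6)
1/(-7666 + r(K)) = 1/(-7666 + (⅙)*(-23)) = 1/(-7666 - 23/6) = 1/(-46019/6) = -6/46019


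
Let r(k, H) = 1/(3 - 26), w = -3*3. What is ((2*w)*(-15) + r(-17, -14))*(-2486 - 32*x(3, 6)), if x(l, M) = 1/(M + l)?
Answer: -139118854/207 ≈ -6.7207e+5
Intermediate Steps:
w = -9
r(k, H) = -1/23 (r(k, H) = 1/(-23) = -1/23)
((2*w)*(-15) + r(-17, -14))*(-2486 - 32*x(3, 6)) = ((2*(-9))*(-15) - 1/23)*(-2486 - 32/(6 + 3)) = (-18*(-15) - 1/23)*(-2486 - 32/9) = (270 - 1/23)*(-2486 - 32*1/9) = 6209*(-2486 - 32/9)/23 = (6209/23)*(-22406/9) = -139118854/207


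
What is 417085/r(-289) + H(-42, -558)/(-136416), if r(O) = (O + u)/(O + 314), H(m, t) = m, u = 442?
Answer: 33867302153/496944 ≈ 68151.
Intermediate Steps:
r(O) = (442 + O)/(314 + O) (r(O) = (O + 442)/(O + 314) = (442 + O)/(314 + O))
417085/r(-289) + H(-42, -558)/(-136416) = 417085/(((442 - 289)/(314 - 289))) - 42/(-136416) = 417085/((153/25)) - 42*(-1/136416) = 417085/(((1/25)*153)) + 1/3248 = 417085/(153/25) + 1/3248 = 417085*(25/153) + 1/3248 = 10427125/153 + 1/3248 = 33867302153/496944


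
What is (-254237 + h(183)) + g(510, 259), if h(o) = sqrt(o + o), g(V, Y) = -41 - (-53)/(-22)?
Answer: -5594169/22 + sqrt(366) ≈ -2.5426e+5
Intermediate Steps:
g(V, Y) = -955/22 (g(V, Y) = -41 - (-53)*(-1)/22 = -41 - 1*53/22 = -41 - 53/22 = -955/22)
h(o) = sqrt(2)*sqrt(o) (h(o) = sqrt(2*o) = sqrt(2)*sqrt(o))
(-254237 + h(183)) + g(510, 259) = (-254237 + sqrt(2)*sqrt(183)) - 955/22 = (-254237 + sqrt(366)) - 955/22 = -5594169/22 + sqrt(366)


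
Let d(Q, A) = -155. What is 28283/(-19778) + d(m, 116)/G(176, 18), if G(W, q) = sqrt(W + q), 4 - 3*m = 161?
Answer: -28283/19778 - 155*sqrt(194)/194 ≈ -12.558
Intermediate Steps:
m = -157/3 (m = 4/3 - 1/3*161 = 4/3 - 161/3 = -157/3 ≈ -52.333)
28283/(-19778) + d(m, 116)/G(176, 18) = 28283/(-19778) - 155/sqrt(176 + 18) = 28283*(-1/19778) - 155*sqrt(194)/194 = -28283/19778 - 155*sqrt(194)/194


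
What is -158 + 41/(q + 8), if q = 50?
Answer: -9123/58 ≈ -157.29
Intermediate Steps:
-158 + 41/(q + 8) = -158 + 41/(50 + 8) = -158 + 41/58 = -9123/58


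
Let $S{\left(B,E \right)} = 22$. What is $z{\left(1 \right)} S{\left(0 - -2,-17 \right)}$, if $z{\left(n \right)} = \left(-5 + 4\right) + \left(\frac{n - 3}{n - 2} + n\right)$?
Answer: $44$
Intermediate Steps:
$z{\left(n \right)} = -1 + n + \frac{-3 + n}{-2 + n}$ ($z{\left(n \right)} = -1 + \left(\frac{-3 + n}{-2 + n} + n\right) = -1 + \left(n + \frac{-3 + n}{-2 + n}\right) = -1 + n + \frac{-3 + n}{-2 + n}$)
$z{\left(1 \right)} S{\left(0 - -2,-17 \right)} = \frac{-1 + 1^{2} - 2}{-2 + 1} \cdot 22 = \frac{-1 + 1 - 2}{-1} \cdot 22 = \left(-1\right) \left(-2\right) 22 = 2 \cdot 22 = 44$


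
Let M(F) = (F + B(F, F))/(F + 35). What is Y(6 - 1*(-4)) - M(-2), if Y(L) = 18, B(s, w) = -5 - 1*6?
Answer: 607/33 ≈ 18.394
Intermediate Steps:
B(s, w) = -11 (B(s, w) = -5 - 6 = -11)
M(F) = (-11 + F)/(35 + F) (M(F) = (F - 11)/(F + 35) = (-11 + F)/(35 + F))
Y(6 - 1*(-4)) - M(-2) = 18 - (-11 - 2)/(35 - 2) = 18 - (-13)/33 = 18 - 1*(-13/33) = 18 + 13/33 = 607/33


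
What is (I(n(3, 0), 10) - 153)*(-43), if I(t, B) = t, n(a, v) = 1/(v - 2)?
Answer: 13201/2 ≈ 6600.5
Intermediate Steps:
n(a, v) = 1/(-2 + v)
(I(n(3, 0), 10) - 153)*(-43) = (1/(-2 + 0) - 153)*(-43) = (1/(-2) - 153)*(-43) = (-½ - 153)*(-43) = -307/2*(-43) = 13201/2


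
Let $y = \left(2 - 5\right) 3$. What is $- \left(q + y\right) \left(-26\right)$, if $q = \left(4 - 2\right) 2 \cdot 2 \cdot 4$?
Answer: $598$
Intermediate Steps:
$q = 32$ ($q = 2 \cdot 4 \cdot 4 = 2 \cdot 16 = 32$)
$y = -9$ ($y = \left(-3\right) 3 = -9$)
$- \left(q + y\right) \left(-26\right) = - \left(32 - 9\right) \left(-26\right) = - 23 \left(-26\right) = \left(-1\right) \left(-598\right) = 598$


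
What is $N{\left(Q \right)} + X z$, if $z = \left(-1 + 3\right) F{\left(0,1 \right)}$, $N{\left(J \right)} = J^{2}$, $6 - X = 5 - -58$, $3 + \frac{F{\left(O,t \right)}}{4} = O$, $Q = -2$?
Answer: $1372$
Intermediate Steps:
$F{\left(O,t \right)} = -12 + 4 O$
$X = -57$ ($X = 6 - \left(5 - -58\right) = 6 - \left(5 + 58\right) = 6 - 63 = -57$)
$z = -24$ ($z = \left(-1 + 3\right) \left(-12 + 4 \cdot 0\right) = 2 \left(-12 + 0\right) = 2 \left(-12\right) = -24$)
$N{\left(Q \right)} + X z = \left(-2\right)^{2} - -1368 = 4 + 1368 = 1372$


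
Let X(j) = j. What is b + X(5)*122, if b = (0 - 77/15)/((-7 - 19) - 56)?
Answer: 750377/1230 ≈ 610.06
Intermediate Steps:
b = 77/1230 (b = (0 - 77*1/15)/(-26 - 56) = (0 - 77/15)/(-82) = -77/15*(-1/82) = 77/1230 ≈ 0.062602)
b + X(5)*122 = 77/1230 + 5*122 = 77/1230 + 610 = 750377/1230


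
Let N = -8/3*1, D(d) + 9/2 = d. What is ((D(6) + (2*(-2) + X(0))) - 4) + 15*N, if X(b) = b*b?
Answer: -93/2 ≈ -46.500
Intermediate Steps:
X(b) = b²
D(d) = -9/2 + d
N = -8/3 (N = -8/3*1 = -8/3 ≈ -2.6667)
((D(6) + (2*(-2) + X(0))) - 4) + 15*N = (((-9/2 + 6) + (2*(-2) + 0²)) - 4) + 15*(-8/3) = ((3/2 + (-4 + 0)) - 4) - 40 = ((3/2 - 4) - 4) - 40 = (-5/2 - 4) - 40 = -13/2 - 40 = -93/2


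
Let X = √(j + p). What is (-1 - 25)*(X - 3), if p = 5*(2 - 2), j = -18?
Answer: 78 - 78*I*√2 ≈ 78.0 - 110.31*I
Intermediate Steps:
p = 0 (p = 5*0 = 0)
X = 3*I*√2 (X = √(-18 + 0) = √(-18) = 3*I*√2 ≈ 4.2426*I)
(-1 - 25)*(X - 3) = (-1 - 25)*(3*I*√2 - 3) = -26*(-3 + 3*I*√2) = 78 - 78*I*√2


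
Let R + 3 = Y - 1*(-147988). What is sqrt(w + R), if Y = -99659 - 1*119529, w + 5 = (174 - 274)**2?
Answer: 2*I*sqrt(15302) ≈ 247.4*I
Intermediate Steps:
w = 9995 (w = -5 + (174 - 274)**2 = -5 + (-100)**2 = -5 + 10000 = 9995)
Y = -219188 (Y = -99659 - 119529 = -219188)
R = -71203 (R = -3 + (-219188 - 1*(-147988)) = -3 + (-219188 + 147988) = -3 - 71200 = -71203)
sqrt(w + R) = sqrt(9995 - 71203) = sqrt(-61208) = 2*I*sqrt(15302)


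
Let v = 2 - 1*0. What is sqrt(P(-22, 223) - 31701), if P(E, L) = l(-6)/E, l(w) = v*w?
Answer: 9*I*sqrt(47355)/11 ≈ 178.05*I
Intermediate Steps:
v = 2 (v = 2 + 0 = 2)
l(w) = 2*w
P(E, L) = -12/E (P(E, L) = (2*(-6))/E = -12/E)
sqrt(P(-22, 223) - 31701) = sqrt(-12/(-22) - 31701) = sqrt(-12*(-1/22) - 31701) = sqrt(6/11 - 31701) = sqrt(-348705/11) = 9*I*sqrt(47355)/11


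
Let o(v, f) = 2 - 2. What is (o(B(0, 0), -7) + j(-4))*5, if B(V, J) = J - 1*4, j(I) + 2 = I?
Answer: -30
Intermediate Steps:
j(I) = -2 + I
B(V, J) = -4 + J (B(V, J) = J - 4 = -4 + J)
o(v, f) = 0
(o(B(0, 0), -7) + j(-4))*5 = (0 + (-2 - 4))*5 = (0 - 6)*5 = -6*5 = -30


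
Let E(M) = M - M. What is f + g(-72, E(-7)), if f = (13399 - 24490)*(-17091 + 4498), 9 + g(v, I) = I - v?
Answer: 139669026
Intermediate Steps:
E(M) = 0
g(v, I) = -9 + I - v (g(v, I) = -9 + (I - v) = -9 + I - v)
f = 139668963 (f = -11091*(-12593) = 139668963)
f + g(-72, E(-7)) = 139668963 + (-9 + 0 - 1*(-72)) = 139668963 + (-9 + 0 + 72) = 139668963 + 63 = 139669026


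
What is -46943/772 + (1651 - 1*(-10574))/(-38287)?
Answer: -1806744341/29557564 ≈ -61.126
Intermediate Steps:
-46943/772 + (1651 - 1*(-10574))/(-38287) = -46943*1/772 + (1651 + 10574)*(-1/38287) = -46943/772 + 12225*(-1/38287) = -46943/772 - 12225/38287 = -1806744341/29557564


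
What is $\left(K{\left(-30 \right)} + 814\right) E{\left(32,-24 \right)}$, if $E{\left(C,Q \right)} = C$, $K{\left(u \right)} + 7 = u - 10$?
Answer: $24544$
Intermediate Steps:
$K{\left(u \right)} = -17 + u$ ($K{\left(u \right)} = -7 + \left(u - 10\right) = -7 + \left(-10 + u\right) = -17 + u$)
$\left(K{\left(-30 \right)} + 814\right) E{\left(32,-24 \right)} = \left(\left(-17 - 30\right) + 814\right) 32 = \left(-47 + 814\right) 32 = 767 \cdot 32 = 24544$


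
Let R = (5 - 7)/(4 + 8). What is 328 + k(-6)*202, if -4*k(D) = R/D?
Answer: 23515/72 ≈ 326.60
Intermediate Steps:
R = -⅙ (R = -2/12 = -2*1/12 = -⅙ ≈ -0.16667)
k(D) = 1/(24*D) (k(D) = -(-1)/(24*D) = 1/(24*D))
328 + k(-6)*202 = 328 + ((1/24)/(-6))*202 = 328 + ((1/24)*(-⅙))*202 = 328 - 1/144*202 = 328 - 101/72 = 23515/72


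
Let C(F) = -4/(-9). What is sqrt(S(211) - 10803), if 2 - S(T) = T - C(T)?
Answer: 4*I*sqrt(6194)/3 ≈ 104.94*I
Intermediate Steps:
C(F) = 4/9 (C(F) = -4*(-1/9) = 4/9)
S(T) = 22/9 - T (S(T) = 2 - (T - 1*4/9) = 2 - (T - 4/9) = 2 - (-4/9 + T) = 2 + (4/9 - T) = 22/9 - T)
sqrt(S(211) - 10803) = sqrt((22/9 - 1*211) - 10803) = sqrt((22/9 - 211) - 10803) = sqrt(-1877/9 - 10803) = sqrt(-99104/9) = 4*I*sqrt(6194)/3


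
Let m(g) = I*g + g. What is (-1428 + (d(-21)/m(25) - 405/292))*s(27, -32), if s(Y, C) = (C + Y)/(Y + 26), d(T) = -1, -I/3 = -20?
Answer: 636506317/4720180 ≈ 134.85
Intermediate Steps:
I = 60 (I = -3*(-20) = 60)
m(g) = 61*g (m(g) = 60*g + g = 61*g)
s(Y, C) = (C + Y)/(26 + Y)
(-1428 + (d(-21)/m(25) - 405/292))*s(27, -32) = (-1428 + (-1/(61*25) - 405/292))*((-32 + 27)/(26 + 27)) = (-1428 + (-1/1525 - 405*1/292))*(-5/53) = (-1428 + (-1*1/1525 - 405/292))*((1/53)*(-5)) = (-1428 + (-1/1525 - 405/292))*(-5/53) = (-1428 - 617917/445300)*(-5/53) = -636506317/445300*(-5/53) = 636506317/4720180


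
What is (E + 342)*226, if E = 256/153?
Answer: 11883532/153 ≈ 77670.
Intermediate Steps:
E = 256/153 (E = 256*(1/153) = 256/153 ≈ 1.6732)
(E + 342)*226 = (256/153 + 342)*226 = (52582/153)*226 = 11883532/153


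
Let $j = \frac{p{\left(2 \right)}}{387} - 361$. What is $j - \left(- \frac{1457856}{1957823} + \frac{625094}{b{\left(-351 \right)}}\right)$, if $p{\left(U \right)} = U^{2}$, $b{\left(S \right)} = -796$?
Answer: $\frac{128175906498841}{301555645398} \approx 425.05$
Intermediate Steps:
$j = - \frac{139703}{387}$ ($j = \frac{2^{2}}{387} - 361 = \frac{1}{387} \cdot 4 - 361 = \frac{4}{387} - 361 = - \frac{139703}{387} \approx -360.99$)
$j - \left(- \frac{1457856}{1957823} + \frac{625094}{b{\left(-351 \right)}}\right) = - \frac{139703}{387} - \left(- \frac{1457856}{1957823} - \frac{312547}{398}\right) = - \frac{139703}{387} - - \frac{612491931869}{779213554} = - \frac{139703}{387} + \left(\frac{312547}{398} + \frac{1457856}{1957823}\right) = - \frac{139703}{387} + \frac{612491931869}{779213554} = \frac{128175906498841}{301555645398}$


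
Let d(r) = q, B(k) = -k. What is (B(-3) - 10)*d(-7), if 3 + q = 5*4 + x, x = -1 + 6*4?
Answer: -280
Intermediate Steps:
x = 23 (x = -1 + 24 = 23)
q = 40 (q = -3 + (5*4 + 23) = -3 + (20 + 23) = -3 + 43 = 40)
d(r) = 40
(B(-3) - 10)*d(-7) = (-1*(-3) - 10)*40 = (3 - 10)*40 = -7*40 = -280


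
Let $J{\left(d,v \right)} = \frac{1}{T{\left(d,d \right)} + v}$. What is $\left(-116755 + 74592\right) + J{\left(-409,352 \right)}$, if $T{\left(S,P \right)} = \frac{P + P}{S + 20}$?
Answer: $- \frac{5807784209}{137746} \approx -42163.0$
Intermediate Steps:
$T{\left(S,P \right)} = \frac{2 P}{20 + S}$
$J{\left(d,v \right)} = \frac{1}{v + \frac{2 d}{20 + d}}$ ($J{\left(d,v \right)} = \frac{1}{\frac{2 d}{20 + d} + v} = \frac{1}{v + \frac{2 d}{20 + d}}$)
$\left(-116755 + 74592\right) + J{\left(-409,352 \right)} = \left(-116755 + 74592\right) + \frac{20 - 409}{2 \left(-409\right) + 352 \left(20 - 409\right)} = -42163 + \frac{1}{-818 + 352 \left(-389\right)} \left(-389\right) = -42163 + \frac{1}{-818 - 136928} \left(-389\right) = -42163 + \frac{1}{-137746} \left(-389\right) = -42163 - - \frac{389}{137746} = -42163 + \frac{389}{137746} = - \frac{5807784209}{137746}$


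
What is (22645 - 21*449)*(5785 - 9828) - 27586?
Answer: -53459874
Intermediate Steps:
(22645 - 21*449)*(5785 - 9828) - 27586 = (22645 - 9429)*(-4043) - 27586 = 13216*(-4043) - 27586 = -53432288 - 27586 = -53459874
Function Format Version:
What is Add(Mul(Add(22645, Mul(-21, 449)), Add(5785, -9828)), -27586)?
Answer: -53459874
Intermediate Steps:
Add(Mul(Add(22645, Mul(-21, 449)), Add(5785, -9828)), -27586) = Add(Mul(Add(22645, -9429), -4043), -27586) = Add(Mul(13216, -4043), -27586) = Add(-53432288, -27586) = -53459874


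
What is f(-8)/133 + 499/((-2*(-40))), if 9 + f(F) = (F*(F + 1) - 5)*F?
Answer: 33007/10640 ≈ 3.1022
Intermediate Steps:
f(F) = -9 + F*(-5 + F*(1 + F)) (f(F) = -9 + (F*(F + 1) - 5)*F = -9 + (F*(1 + F) - 5)*F = -9 + (-5 + F*(1 + F))*F = -9 + F*(-5 + F*(1 + F)))
f(-8)/133 + 499/((-2*(-40))) = (-9 + (-8)**2 + (-8)**3 - 5*(-8))/133 + 499/((-2*(-40))) = (-9 + 64 - 512 + 40)*(1/133) + 499/80 = -417*1/133 + 499*(1/80) = -417/133 + 499/80 = 33007/10640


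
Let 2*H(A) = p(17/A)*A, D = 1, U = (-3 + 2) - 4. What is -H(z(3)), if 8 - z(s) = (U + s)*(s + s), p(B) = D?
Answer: -10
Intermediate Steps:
U = -5 (U = -1 - 4 = -5)
p(B) = 1
z(s) = 8 - 2*s*(-5 + s) (z(s) = 8 - (-5 + s)*(s + s) = 8 - (-5 + s)*2*s = 8 - 2*s*(-5 + s))
H(A) = A/2 (H(A) = (1*A)/2 = A/2)
-H(z(3)) = -(8 - 2*3**2 + 10*3)/2 = -(8 - 2*9 + 30)/2 = -(8 - 18 + 30)/2 = -20/2 = -1*10 = -10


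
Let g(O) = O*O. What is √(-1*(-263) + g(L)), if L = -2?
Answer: √267 ≈ 16.340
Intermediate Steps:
g(O) = O²
√(-1*(-263) + g(L)) = √(-1*(-263) + (-2)²) = √(263 + 4) = √267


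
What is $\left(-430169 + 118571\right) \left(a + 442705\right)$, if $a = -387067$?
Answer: $-17336689524$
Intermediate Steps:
$\left(-430169 + 118571\right) \left(a + 442705\right) = \left(-430169 + 118571\right) \left(-387067 + 442705\right) = \left(-311598\right) 55638 = -17336689524$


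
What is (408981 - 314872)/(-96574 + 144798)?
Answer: 94109/48224 ≈ 1.9515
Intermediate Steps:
(408981 - 314872)/(-96574 + 144798) = 94109/48224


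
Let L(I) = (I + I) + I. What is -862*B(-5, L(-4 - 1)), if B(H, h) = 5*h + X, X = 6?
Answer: 59478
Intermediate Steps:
L(I) = 3*I (L(I) = 2*I + I = 3*I)
B(H, h) = 6 + 5*h (B(H, h) = 5*h + 6 = 6 + 5*h)
-862*B(-5, L(-4 - 1)) = -862*(6 + 5*(3*(-4 - 1))) = -862*(6 + 5*(3*(-5))) = -862*(6 + 5*(-15)) = -862*(6 - 75) = -862*(-69) = 59478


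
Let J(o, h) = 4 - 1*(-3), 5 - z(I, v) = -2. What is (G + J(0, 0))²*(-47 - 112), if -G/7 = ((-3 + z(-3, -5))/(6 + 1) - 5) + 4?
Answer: -15900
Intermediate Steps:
z(I, v) = 7 (z(I, v) = 5 - 1*(-2) = 5 + 2 = 7)
J(o, h) = 7 (J(o, h) = 4 + 3 = 7)
G = 3 (G = -7*(((-3 + 7)/(6 + 1) - 5) + 4) = -7*((4/7 - 5) + 4) = -7*(-31/7 + 4) = -7*(-3/7) = 3)
(G + J(0, 0))²*(-47 - 112) = (3 + 7)²*(-47 - 112) = 10²*(-159) = 100*(-159) = -15900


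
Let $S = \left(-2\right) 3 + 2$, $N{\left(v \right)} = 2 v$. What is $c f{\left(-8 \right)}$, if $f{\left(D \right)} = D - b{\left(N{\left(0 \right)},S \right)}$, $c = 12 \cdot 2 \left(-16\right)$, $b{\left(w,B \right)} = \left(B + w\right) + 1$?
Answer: $1920$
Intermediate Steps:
$S = -4$ ($S = -6 + 2 = -4$)
$b{\left(w,B \right)} = 1 + B + w$
$c = -384$ ($c = 24 \left(-16\right) = -384$)
$f{\left(D \right)} = 3 + D$ ($f{\left(D \right)} = D - \left(1 - 4 + 2 \cdot 0\right) = D - \left(1 - 4 + 0\right) = D - -3 = D + 3 = 3 + D$)
$c f{\left(-8 \right)} = - 384 \left(3 - 8\right) = \left(-384\right) \left(-5\right) = 1920$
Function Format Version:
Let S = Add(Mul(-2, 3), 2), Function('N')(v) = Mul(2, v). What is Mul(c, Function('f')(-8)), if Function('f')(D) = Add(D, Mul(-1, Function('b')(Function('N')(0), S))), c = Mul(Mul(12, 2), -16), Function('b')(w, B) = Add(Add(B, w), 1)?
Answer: 1920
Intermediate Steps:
S = -4 (S = Add(-6, 2) = -4)
Function('b')(w, B) = Add(1, B, w)
c = -384 (c = Mul(24, -16) = -384)
Function('f')(D) = Add(3, D) (Function('f')(D) = Add(D, Mul(-1, Add(1, -4, Mul(2, 0)))) = Add(D, Mul(-1, Add(1, -4, 0))) = Add(D, Mul(-1, -3)) = Add(D, 3) = Add(3, D))
Mul(c, Function('f')(-8)) = Mul(-384, Add(3, -8)) = Mul(-384, -5) = 1920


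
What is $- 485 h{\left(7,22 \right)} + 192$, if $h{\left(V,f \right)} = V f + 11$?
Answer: $-79833$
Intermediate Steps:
$h{\left(V,f \right)} = 11 + V f$
$- 485 h{\left(7,22 \right)} + 192 = - 485 \left(11 + 7 \cdot 22\right) + 192 = - 485 \left(11 + 154\right) + 192 = \left(-485\right) 165 + 192 = -80025 + 192 = -79833$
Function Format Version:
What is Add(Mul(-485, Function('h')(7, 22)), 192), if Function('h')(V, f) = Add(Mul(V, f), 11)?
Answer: -79833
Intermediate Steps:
Function('h')(V, f) = Add(11, Mul(V, f))
Add(Mul(-485, Function('h')(7, 22)), 192) = Add(Mul(-485, Add(11, Mul(7, 22))), 192) = Add(Mul(-485, Add(11, 154)), 192) = Add(Mul(-485, 165), 192) = Add(-80025, 192) = -79833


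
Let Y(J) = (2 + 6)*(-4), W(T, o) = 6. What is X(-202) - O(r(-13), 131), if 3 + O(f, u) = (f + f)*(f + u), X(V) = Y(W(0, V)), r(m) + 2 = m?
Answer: 3451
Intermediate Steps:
r(m) = -2 + m
Y(J) = -32 (Y(J) = 8*(-4) = -32)
X(V) = -32
O(f, u) = -3 + 2*f*(f + u) (O(f, u) = -3 + (f + f)*(f + u) = -3 + (2*f)*(f + u) = -3 + 2*f*(f + u))
X(-202) - O(r(-13), 131) = -32 - (-3 + 2*(-2 - 13)**2 + 2*(-2 - 13)*131) = -32 - (-3 + 2*(-15)**2 + 2*(-15)*131) = -32 - (-3 + 2*225 - 3930) = -32 - (-3 + 450 - 3930) = -32 - 1*(-3483) = -32 + 3483 = 3451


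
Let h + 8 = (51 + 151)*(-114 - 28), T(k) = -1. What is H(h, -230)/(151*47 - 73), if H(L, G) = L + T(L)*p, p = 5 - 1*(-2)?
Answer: -28699/7024 ≈ -4.0858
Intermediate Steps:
p = 7 (p = 5 + 2 = 7)
h = -28692 (h = -8 + (51 + 151)*(-114 - 28) = -8 + 202*(-142) = -8 - 28684 = -28692)
H(L, G) = -7 + L (H(L, G) = L - 1*7 = L - 7 = -7 + L)
H(h, -230)/(151*47 - 73) = (-7 - 28692)/(151*47 - 73) = -28699/(7097 - 73) = -28699/7024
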